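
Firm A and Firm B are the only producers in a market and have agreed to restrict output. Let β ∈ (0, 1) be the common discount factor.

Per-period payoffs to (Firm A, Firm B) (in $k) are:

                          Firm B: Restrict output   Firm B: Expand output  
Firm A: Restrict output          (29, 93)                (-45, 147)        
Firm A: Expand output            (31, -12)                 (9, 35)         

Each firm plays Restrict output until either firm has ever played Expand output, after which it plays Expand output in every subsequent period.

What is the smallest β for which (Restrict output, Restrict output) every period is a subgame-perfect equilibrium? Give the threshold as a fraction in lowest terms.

27/56

Firm A's threshold: (31−29)/(31−9) = 1/11.
Firm B's threshold: (147−93)/(147−35) = 27/56.
1/11 < 27/56, so Firm B binds and β* = 27/56.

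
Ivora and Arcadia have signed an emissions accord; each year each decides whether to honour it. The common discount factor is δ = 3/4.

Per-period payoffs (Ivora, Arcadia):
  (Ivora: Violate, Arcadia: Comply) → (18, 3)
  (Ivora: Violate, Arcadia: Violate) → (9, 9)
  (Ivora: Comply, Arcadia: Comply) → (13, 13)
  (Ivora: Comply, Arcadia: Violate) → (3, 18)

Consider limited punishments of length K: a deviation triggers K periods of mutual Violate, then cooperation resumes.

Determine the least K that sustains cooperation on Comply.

IC: δ(1−δ^K)/(1−δ) ≥ (18−13)/(13−9) = 5/4.
With δ = 3/4: need 1 − δ^K ≥ 5/4·(1−3/4)/(3/4), i.e. δ^K ≤ 0.5833.
Since (3/4)^1 = 0.7500 and (3/4)^2 = 0.5625, the smallest such K is 2.

2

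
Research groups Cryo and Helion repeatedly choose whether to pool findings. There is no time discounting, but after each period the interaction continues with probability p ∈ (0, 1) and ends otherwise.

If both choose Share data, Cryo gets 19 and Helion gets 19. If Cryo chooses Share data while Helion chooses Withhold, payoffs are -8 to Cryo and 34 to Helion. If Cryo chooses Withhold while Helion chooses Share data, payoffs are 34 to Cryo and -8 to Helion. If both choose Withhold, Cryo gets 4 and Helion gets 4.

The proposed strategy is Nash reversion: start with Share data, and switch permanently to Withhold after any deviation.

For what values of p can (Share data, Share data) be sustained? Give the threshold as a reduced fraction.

Expected cooperation value is 19 + p·19 + p²·19 + … = 19/(1−p); deviation gives 34 + p·4/(1−p).
19 ≥ 34(1−p) + 4p ⇒ 30p ≥ 15 ⇒ p ≥ 15/30 = 1/2.

1/2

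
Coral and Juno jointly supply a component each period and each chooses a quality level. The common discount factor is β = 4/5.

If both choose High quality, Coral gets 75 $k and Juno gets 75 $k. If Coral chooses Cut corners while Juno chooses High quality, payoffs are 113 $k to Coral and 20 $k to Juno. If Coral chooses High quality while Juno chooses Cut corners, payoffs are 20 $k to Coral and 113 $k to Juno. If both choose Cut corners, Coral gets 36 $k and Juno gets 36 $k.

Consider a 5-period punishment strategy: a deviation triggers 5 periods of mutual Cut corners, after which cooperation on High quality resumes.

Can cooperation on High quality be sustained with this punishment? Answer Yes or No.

Yes

IC: β+…+β^5 ≥ (113−75)/(75−36) = 38/39.
At β = 4/5: partial sum = 2.6893 ≥ 0.9744. Cooperation sustainable.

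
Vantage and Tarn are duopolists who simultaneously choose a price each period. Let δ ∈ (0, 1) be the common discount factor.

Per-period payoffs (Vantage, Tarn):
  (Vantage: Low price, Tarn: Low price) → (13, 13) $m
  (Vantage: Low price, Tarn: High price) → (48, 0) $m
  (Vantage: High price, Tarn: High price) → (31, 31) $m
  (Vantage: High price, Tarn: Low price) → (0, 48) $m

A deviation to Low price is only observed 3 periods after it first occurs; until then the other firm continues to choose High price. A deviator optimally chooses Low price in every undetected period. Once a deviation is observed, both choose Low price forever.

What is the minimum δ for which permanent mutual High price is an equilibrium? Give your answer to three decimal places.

0.786

Deviating for the 3 undetected periods gains 48−31 = 17 per period over cooperation, then loses 31−13 = 18 per period forever once punishment starts.
Gain: 17(1 + δ + … + δ^2); loss: 18·δ^3/(1−δ).
No profitable deviation ⇔ 17(1−δ^3) ≤ 18·δ^3, i.e. δ^3 ≥ 17/(17+18) = 17/35.
Hence δ ≥ (17/35)^(1/3) ≈ 0.786.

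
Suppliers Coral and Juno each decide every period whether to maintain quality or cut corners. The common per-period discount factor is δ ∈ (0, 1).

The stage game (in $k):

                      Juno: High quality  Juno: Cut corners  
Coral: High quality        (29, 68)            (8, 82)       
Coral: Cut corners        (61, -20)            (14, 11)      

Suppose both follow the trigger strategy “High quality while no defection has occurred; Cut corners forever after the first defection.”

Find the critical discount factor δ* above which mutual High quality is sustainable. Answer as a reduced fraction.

For Coral: deviation gain 61−29 = 32, per-period punishment loss 29−14 = 15. IC gives δ ≥ 32/47.
For Juno: gain 14, loss 57 per period, so δ ≥ 14/71.
The tighter constraint is Coral's, so cooperation needs δ ≥ 32/47.

32/47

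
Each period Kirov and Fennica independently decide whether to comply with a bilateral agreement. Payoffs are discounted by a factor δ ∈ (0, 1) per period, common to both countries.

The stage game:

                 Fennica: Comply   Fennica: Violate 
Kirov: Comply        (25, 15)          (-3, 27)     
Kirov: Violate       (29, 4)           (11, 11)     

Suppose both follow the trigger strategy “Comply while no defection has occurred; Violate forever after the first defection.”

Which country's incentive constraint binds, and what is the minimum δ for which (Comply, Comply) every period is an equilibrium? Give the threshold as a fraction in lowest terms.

Kirov's threshold: (29−25)/(29−11) = 2/9.
Fennica's threshold: (27−15)/(27−11) = 3/4.
2/9 < 3/4, so Fennica binds and δ* = 3/4.

Fennica; δ ≥ 3/4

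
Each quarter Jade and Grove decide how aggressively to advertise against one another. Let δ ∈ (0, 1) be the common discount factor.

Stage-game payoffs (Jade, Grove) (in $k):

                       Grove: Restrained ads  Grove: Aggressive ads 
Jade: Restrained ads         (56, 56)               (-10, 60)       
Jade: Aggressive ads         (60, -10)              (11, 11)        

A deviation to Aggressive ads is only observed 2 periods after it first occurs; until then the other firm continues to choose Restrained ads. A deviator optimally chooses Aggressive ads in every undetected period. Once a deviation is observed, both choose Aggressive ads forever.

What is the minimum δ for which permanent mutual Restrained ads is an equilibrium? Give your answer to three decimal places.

Deviating for the 2 undetected periods gains 60−56 = 4 per period over cooperation, then loses 56−11 = 45 per period forever once punishment starts.
Gain: 4(1 + δ + … + δ^1); loss: 45·δ^2/(1−δ).
No profitable deviation ⇔ 4(1−δ^2) ≤ 45·δ^2, i.e. δ^2 ≥ 4/(4+45) = 4/49.
Hence δ ≥ (4/49)^(1/2) ≈ 0.286.

0.286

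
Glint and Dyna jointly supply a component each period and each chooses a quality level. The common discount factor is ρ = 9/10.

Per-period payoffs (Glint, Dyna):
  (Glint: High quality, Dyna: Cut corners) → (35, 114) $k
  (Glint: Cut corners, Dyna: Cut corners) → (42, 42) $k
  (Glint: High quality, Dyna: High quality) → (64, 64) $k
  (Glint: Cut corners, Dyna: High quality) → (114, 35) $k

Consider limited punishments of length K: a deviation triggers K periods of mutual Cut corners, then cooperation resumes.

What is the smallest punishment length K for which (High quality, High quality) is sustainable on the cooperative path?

No profitable deviation requires (64−42)(ρ+…+ρ^K) ≥ 114−64, i.e. ρ+…+ρ^K ≥ 25/11 ≈ 2.2727.
With ρ = 9/10, the partial sums are K=1: 0.9000, K=2: 1.7100, K=3: 2.4390.
K = 3 is the first length at which the sum reaches 2.2727.

3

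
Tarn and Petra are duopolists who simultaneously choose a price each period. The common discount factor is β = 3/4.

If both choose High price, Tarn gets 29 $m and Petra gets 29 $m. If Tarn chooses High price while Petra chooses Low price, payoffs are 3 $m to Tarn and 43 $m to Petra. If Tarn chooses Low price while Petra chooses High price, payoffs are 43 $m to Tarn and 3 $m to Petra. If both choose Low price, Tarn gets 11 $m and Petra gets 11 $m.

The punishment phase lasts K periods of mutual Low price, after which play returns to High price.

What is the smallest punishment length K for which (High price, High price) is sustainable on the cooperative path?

2

IC: β(1−β^K)/(1−β) ≥ (43−29)/(29−11) = 7/9.
With β = 3/4: need 1 − β^K ≥ 7/9·(1−3/4)/(3/4), i.e. β^K ≤ 0.7407.
Since (3/4)^1 = 0.7500 and (3/4)^2 = 0.5625, the smallest such K is 2.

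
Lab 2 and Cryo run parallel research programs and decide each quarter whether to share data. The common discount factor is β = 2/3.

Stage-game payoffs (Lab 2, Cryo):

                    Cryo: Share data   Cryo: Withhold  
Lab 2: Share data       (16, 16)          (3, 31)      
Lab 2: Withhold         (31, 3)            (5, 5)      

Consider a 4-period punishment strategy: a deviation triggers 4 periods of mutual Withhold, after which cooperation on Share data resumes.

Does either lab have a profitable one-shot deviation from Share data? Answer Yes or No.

No

Comparing payoff streams over the 5 periods until play realigns: cooperate → 16(1+β+…+β^4); deviate → 31 + 5(β+…+β^4).
Cooperation is sustained iff (16−5)(β+…+β^4) ≥ 31−16.
β+…+β^4 = 2/3·(1−(2/3)^4)/(1−2/3) = 1.6049, and (31−16)/(16−5) = 1.3636.
1.6049 ≥ 1.3636, so cooperation is sustainable.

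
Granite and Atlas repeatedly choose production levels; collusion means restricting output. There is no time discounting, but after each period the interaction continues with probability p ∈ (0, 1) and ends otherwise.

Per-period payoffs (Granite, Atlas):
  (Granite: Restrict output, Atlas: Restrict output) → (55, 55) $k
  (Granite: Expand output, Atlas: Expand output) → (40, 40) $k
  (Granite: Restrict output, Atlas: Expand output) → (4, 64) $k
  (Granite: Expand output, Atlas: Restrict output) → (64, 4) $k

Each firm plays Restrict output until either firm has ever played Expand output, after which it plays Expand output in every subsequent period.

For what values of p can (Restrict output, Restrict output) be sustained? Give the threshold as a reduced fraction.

3/8

With no time discounting, the continuation probability p plays the role of the discount factor.
Grim-trigger IC: 55/(1−p) ≥ 64 + 40p/(1−p) ⇒ p ≥ (64−55)/(64−40) = 3/8.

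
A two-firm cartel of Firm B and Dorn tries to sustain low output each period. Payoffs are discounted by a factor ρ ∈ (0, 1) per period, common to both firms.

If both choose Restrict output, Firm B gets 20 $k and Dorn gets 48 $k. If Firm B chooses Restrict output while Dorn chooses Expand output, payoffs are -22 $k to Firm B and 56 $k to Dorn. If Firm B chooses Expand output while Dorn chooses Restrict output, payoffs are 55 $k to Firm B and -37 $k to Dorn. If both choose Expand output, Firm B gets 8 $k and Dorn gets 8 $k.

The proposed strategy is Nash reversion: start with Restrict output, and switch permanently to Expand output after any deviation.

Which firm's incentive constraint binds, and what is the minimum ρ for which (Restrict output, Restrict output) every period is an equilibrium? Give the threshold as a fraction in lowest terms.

Firm B; ρ ≥ 35/47

For Firm B: deviation gain 55−20 = 35, per-period punishment loss 20−8 = 12. IC gives ρ ≥ 35/47.
For Dorn: gain 8, loss 40 per period, so ρ ≥ 8/48 = 1/6.
The tighter constraint is Firm B's, so cooperation needs ρ ≥ 35/47.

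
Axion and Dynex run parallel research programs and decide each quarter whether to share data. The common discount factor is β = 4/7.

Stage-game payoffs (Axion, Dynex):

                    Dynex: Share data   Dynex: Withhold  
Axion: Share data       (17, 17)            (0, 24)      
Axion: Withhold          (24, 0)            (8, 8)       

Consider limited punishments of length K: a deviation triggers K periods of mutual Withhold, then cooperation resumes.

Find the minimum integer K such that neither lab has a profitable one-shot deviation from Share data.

2

IC: β(1−β^K)/(1−β) ≥ (24−17)/(17−8) = 7/9.
With β = 4/7: need 1 − β^K ≥ 7/9·(1−4/7)/(4/7), i.e. β^K ≤ 0.4167.
Since (4/7)^1 = 0.5714 and (4/7)^2 = 0.3265, the smallest such K is 2.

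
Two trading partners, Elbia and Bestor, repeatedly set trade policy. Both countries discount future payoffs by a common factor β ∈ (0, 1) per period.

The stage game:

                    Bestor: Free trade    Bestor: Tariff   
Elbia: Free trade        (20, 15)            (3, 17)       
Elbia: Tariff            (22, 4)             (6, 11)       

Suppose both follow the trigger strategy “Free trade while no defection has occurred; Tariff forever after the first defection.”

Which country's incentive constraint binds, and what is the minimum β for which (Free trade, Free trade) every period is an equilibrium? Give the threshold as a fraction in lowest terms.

Elbia's threshold: (22−20)/(22−6) = 1/8.
Bestor's threshold: (17−15)/(17−11) = 1/3.
1/8 < 1/3, so Bestor binds and β* = 1/3.

Bestor; β ≥ 1/3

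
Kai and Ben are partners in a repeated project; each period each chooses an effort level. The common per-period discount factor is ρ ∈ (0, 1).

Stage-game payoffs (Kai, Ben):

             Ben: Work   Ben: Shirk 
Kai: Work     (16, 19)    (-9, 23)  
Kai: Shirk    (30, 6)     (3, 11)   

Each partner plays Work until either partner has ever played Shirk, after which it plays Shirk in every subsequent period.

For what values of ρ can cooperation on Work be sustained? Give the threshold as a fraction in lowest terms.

Kai's threshold: (30−16)/(30−3) = 14/27.
Ben's threshold: (23−19)/(23−11) = 1/3.
14/27 > 1/3, so Kai binds and ρ* = 14/27.

14/27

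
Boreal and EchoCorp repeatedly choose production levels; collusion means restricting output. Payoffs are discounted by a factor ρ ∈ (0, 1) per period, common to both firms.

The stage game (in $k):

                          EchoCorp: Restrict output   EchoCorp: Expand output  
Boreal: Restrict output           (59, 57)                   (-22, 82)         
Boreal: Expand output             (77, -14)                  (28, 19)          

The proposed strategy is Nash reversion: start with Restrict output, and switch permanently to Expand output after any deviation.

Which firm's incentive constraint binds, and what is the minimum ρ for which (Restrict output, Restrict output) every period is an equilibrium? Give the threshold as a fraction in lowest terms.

For Boreal: deviation gain 77−59 = 18, per-period punishment loss 59−28 = 31. IC gives ρ ≥ 18/49.
For EchoCorp: gain 25, loss 38 per period, so ρ ≥ 25/63.
The tighter constraint is EchoCorp's, so cooperation needs ρ ≥ 25/63.

EchoCorp; ρ ≥ 25/63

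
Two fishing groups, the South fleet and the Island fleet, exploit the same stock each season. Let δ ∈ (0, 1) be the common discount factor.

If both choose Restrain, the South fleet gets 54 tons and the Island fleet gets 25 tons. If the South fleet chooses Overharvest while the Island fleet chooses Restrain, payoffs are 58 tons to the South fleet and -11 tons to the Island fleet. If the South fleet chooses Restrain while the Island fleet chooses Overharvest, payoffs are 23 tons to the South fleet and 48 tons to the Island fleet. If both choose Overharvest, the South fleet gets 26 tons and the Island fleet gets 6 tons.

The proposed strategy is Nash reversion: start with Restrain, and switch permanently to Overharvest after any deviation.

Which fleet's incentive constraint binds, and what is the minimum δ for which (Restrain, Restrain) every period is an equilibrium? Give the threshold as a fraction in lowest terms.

the Island fleet; δ ≥ 23/42

the South fleet: cooperation gives 54 each period; deviation gives 58 once then 26 forever.
  54/(1−δ) ≥ 58 + 26δ/(1−δ) ⇒ δ ≥ 4/32 = 1/8.
the Island fleet: cooperation gives 25 each period; deviation gives 48 once then 6 forever.
  δ ≥ 23/42.
Both must hold, so the binding constraint is the Island fleet's: δ ≥ 23/42.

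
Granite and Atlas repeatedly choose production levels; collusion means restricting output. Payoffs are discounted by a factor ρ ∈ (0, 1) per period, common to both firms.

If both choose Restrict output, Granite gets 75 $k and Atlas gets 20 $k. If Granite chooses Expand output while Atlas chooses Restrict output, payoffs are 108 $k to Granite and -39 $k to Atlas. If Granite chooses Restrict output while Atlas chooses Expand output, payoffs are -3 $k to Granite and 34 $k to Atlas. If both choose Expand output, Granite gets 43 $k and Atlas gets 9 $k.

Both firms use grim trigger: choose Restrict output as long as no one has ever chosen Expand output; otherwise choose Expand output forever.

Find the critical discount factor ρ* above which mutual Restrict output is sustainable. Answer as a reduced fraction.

For Granite: deviation gain 108−75 = 33, per-period punishment loss 75−43 = 32. IC gives ρ ≥ 33/65.
For Atlas: gain 14, loss 11 per period, so ρ ≥ 14/25.
The tighter constraint is Atlas's, so cooperation needs ρ ≥ 14/25.

14/25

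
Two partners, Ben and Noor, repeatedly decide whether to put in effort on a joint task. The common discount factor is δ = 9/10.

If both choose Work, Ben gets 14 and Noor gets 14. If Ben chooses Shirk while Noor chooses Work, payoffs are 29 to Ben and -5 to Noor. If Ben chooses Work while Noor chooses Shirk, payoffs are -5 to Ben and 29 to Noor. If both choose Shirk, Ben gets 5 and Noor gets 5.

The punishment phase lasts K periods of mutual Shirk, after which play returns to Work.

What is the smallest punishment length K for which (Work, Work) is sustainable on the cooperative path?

2

Need Σ_{k=1}^{K} δ^k ≥ (29−14)/(14−5) = 1.6667 at δ = 9/10.
At K = 1 the sum is 0.9000 < 1.6667; at K = 2 it is 1.7100 ≥ 1.6667.
So the minimum punishment length is K = 2.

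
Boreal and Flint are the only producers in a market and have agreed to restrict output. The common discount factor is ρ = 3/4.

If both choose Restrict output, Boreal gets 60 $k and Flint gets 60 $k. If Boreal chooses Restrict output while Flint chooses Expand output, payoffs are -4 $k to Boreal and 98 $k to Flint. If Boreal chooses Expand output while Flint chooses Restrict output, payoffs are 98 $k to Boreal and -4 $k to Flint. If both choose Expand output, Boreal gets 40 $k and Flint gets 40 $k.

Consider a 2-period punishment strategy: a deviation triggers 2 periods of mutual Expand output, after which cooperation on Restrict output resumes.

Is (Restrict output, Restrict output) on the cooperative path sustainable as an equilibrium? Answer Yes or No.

Comparing payoff streams over the 3 periods until play realigns: cooperate → 60(1+ρ+…+ρ^2); deviate → 98 + 40(ρ+…+ρ^2).
Cooperation is sustained iff (60−40)(ρ+…+ρ^2) ≥ 98−60.
ρ+…+ρ^2 = 3/4·(1−(3/4)^2)/(1−3/4) = 1.3125, and (98−60)/(60−40) = 1.9000.
1.3125 < 1.9000, so cooperation is not sustainable.

No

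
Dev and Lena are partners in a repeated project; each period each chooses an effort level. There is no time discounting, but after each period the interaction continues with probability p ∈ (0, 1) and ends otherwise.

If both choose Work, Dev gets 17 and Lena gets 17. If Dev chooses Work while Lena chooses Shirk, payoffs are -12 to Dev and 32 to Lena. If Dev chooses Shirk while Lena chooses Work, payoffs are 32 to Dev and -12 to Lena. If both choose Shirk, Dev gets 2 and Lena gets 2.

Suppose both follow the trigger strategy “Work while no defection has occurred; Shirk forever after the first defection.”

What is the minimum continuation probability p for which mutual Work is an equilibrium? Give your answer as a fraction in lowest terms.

With no time discounting, the continuation probability p plays the role of the discount factor.
Grim-trigger IC: 17/(1−p) ≥ 32 + 2p/(1−p) ⇒ p ≥ (32−17)/(32−2) = 1/2.

1/2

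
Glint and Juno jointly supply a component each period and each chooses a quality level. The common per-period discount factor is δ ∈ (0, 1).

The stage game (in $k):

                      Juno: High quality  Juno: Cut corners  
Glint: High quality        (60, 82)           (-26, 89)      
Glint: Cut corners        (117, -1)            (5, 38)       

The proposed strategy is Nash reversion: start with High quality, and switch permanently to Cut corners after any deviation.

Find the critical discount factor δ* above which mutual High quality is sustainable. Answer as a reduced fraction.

For Glint: deviation gain 117−60 = 57, per-period punishment loss 60−5 = 55. IC gives δ ≥ 57/112.
For Juno: gain 7, loss 44 per period, so δ ≥ 7/51.
The tighter constraint is Glint's, so cooperation needs δ ≥ 57/112.

57/112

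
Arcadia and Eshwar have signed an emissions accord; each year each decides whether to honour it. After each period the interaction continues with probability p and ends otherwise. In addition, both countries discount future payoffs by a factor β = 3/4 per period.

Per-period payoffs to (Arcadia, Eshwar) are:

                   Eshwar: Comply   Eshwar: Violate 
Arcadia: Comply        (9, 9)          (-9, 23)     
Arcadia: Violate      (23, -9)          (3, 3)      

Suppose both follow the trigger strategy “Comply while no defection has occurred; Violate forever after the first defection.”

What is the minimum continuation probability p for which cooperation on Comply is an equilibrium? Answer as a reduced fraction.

With continuation probability p and discount β, the effective per-period discount factor is βp.
Grim-trigger IC: βp ≥ (23−9)/(23−3) = 7/10.
So p ≥ (7/10)/(3/4) = 14/15.

14/15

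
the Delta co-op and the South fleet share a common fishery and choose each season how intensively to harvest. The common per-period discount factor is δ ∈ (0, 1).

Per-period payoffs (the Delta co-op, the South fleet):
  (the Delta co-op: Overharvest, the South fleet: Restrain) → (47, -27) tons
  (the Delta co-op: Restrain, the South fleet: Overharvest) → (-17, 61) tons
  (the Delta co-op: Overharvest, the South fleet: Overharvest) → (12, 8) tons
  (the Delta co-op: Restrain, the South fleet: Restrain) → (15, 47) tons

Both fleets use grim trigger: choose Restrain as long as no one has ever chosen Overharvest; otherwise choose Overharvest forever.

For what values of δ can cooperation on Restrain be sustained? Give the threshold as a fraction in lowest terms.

For the Delta co-op: deviation gain 47−15 = 32, per-period punishment loss 15−12 = 3. IC gives δ ≥ 32/35.
For the South fleet: gain 14, loss 39 per period, so δ ≥ 14/53.
The tighter constraint is the Delta co-op's, so cooperation needs δ ≥ 32/35.

32/35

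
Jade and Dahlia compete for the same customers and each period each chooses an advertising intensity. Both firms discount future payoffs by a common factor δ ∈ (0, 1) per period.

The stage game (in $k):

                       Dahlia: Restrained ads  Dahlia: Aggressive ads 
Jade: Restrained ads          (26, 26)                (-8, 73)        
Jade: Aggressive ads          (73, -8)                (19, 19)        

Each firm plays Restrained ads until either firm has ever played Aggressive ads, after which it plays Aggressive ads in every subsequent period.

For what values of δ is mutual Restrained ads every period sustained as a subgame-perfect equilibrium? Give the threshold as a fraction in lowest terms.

One-period gain from deviating is 73 − 26 = 47. The loss is 26 − 19 = 7 in every subsequent period, with present value 7·δ/(1−δ).
Deviation is unprofitable when 7·δ/(1−δ) ≥ 47, i.e. δ/(1−δ) ≥ 47/7.
Equivalently δ ≥ 47/(47+7) = 47/54.

47/54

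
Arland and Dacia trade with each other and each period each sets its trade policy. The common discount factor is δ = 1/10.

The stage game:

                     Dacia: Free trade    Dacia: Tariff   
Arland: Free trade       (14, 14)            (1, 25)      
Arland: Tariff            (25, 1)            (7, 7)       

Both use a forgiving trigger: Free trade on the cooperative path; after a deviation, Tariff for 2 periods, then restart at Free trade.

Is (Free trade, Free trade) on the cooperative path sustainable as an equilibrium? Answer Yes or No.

IC: δ+…+δ^2 ≥ (25−14)/(14−7) = 11/7.
At δ = 1/10: partial sum = 0.1100 < 1.5714. Cooperation not sustainable.

No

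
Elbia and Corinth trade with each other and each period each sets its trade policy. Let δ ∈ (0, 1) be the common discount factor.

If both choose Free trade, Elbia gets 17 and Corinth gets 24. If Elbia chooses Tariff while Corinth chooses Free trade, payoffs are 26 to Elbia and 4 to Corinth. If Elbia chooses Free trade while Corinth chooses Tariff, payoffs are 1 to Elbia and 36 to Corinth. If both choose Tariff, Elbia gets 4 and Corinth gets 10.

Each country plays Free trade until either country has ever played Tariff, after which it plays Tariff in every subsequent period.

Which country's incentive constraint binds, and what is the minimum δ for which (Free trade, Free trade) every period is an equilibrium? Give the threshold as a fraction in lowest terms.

Corinth; δ ≥ 6/13

Elbia: cooperation gives 17 each period; deviation gives 26 once then 4 forever.
  17/(1−δ) ≥ 26 + 4δ/(1−δ) ⇒ δ ≥ 9/22.
Corinth: cooperation gives 24 each period; deviation gives 36 once then 10 forever.
  δ ≥ 12/26 = 6/13.
Both must hold, so the binding constraint is Corinth's: δ ≥ 6/13.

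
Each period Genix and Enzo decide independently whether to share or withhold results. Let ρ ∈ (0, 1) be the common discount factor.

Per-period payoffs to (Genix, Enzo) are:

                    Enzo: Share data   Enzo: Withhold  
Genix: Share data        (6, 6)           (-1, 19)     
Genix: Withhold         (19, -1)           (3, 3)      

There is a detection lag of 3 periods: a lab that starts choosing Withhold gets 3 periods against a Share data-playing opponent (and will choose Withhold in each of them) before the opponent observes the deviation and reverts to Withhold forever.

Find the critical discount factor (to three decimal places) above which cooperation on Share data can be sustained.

A deviator earns 19 for 3 periods, then 3 forever; cooperating earns 6 forever. Multiplying the IC by (1−ρ):
6 ≥ 19(1−ρ^3) + 3ρ^3, so 16·ρ^3 ≥ 13 and ρ^3 ≥ 13/16.
ρ ≥ (13/16)^(1/3) ≈ 0.933.

0.933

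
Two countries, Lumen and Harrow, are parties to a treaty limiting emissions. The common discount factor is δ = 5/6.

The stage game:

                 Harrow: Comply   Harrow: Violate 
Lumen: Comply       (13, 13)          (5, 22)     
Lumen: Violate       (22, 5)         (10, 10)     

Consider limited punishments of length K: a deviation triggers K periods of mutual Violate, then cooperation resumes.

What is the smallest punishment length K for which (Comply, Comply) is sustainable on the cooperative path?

6

Need Σ_{k=1}^{K} δ^k ≥ (22−13)/(13−10) = 3.0000 at δ = 5/6.
At K = 5 the sum is 2.9906 < 3.0000; at K = 6 it is 3.3255 ≥ 3.0000.
So the minimum punishment length is K = 6.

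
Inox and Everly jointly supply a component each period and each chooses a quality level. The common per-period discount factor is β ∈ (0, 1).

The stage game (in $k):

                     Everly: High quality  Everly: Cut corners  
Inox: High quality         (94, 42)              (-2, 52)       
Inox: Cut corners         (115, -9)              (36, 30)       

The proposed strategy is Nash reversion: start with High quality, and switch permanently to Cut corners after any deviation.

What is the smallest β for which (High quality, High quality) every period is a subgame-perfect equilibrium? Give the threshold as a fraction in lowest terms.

5/11

Inox: cooperation gives 94 each period; deviation gives 115 once then 36 forever.
  94/(1−β) ≥ 115 + 36β/(1−β) ⇒ β ≥ 21/79.
Everly: cooperation gives 42 each period; deviation gives 52 once then 30 forever.
  β ≥ 10/22 = 5/11.
Both must hold, so the binding constraint is Everly's: β ≥ 5/11.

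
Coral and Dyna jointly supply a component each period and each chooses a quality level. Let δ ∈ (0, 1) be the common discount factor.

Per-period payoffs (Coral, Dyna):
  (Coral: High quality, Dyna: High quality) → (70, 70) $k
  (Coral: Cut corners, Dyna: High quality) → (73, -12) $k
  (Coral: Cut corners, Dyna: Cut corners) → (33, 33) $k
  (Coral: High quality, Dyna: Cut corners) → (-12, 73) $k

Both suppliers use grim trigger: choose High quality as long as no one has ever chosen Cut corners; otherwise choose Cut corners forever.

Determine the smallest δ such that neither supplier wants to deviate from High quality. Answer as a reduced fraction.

Cooperation forever yields 70 each period: 70/(1−δ).
Deviating yields 73 once, then 33 forever: 73 + 33δ/(1−δ).
No profitable deviation requires 70/(1−δ) ≥ 73 + 33δ/(1−δ).
Multiplying by (1−δ): 70 ≥ 73(1−δ) + 33δ = 73 − 40δ.
So 40δ ≥ 3, i.e. δ ≥ 3/40.

3/40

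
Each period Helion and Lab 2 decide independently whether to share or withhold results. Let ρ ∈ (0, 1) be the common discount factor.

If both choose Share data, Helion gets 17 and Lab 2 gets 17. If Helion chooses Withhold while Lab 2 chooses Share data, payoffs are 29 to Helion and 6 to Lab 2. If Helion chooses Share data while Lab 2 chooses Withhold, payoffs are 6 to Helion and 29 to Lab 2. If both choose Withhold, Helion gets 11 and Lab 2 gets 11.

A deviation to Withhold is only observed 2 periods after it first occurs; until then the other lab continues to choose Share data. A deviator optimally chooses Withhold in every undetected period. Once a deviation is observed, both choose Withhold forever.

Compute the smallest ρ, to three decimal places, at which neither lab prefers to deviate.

0.816

Deviating for the 2 undetected periods gains 29−17 = 12 per period over cooperation, then loses 17−11 = 6 per period forever once punishment starts.
Gain: 12(1 + ρ + … + ρ^1); loss: 6·ρ^2/(1−ρ).
No profitable deviation ⇔ 12(1−ρ^2) ≤ 6·ρ^2, i.e. ρ^2 ≥ 12/(12+6) = 2/3.
Hence ρ ≥ (2/3)^(1/2) ≈ 0.816.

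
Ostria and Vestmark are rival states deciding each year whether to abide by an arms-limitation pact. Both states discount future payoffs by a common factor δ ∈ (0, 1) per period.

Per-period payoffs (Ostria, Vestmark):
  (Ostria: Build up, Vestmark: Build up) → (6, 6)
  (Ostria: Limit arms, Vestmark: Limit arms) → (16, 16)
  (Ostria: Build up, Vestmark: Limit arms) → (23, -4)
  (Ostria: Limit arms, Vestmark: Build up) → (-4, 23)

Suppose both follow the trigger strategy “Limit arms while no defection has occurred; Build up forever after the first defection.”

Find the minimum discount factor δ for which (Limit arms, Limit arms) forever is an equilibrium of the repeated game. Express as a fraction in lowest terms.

7/17

16/(1−δ) ≥ 23 + 6δ/(1−δ)
16 ≥ 23 − 17δ
δ ≥ 7/17.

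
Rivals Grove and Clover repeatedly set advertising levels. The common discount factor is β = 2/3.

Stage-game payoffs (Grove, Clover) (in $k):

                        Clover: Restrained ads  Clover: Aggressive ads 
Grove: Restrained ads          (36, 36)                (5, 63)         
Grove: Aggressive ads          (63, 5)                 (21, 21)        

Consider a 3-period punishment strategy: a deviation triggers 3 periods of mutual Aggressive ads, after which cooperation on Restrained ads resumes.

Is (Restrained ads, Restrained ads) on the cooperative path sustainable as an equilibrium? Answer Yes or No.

No

IC: β+…+β^3 ≥ (63−36)/(36−21) = 9/5.
At β = 2/3: partial sum = 1.4074 < 1.8000. Cooperation not sustainable.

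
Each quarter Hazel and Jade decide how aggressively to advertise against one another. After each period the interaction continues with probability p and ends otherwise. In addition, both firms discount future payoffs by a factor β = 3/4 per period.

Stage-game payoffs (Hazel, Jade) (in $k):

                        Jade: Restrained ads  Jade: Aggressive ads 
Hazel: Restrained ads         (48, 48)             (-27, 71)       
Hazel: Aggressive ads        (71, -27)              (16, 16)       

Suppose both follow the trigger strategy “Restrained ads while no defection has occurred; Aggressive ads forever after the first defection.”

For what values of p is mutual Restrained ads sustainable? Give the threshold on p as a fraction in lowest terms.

92/165

With continuation probability p and discount β, the effective per-period discount factor is βp.
Grim-trigger IC: βp ≥ (71−48)/(71−16) = 23/55.
So p ≥ (23/55)/(3/4) = 92/165.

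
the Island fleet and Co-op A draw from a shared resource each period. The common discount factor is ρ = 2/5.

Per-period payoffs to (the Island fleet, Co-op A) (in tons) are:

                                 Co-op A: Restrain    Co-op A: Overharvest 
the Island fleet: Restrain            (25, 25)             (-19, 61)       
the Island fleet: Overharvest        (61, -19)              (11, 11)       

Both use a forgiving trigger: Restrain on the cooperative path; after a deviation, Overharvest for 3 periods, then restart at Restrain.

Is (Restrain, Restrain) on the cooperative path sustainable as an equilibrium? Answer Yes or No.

A one-shot deviation gives 61 now, then 11 for 3 periods, then back to 25.
Gain from deviating: (61−25) today; loss: (25−11) in each of the next 3 periods.
No-deviation condition: (25−11)(ρ+…+ρ^3) ≥ 61−25, i.e. ρ+…+ρ^3 ≥ 18/7.
At ρ = 2/5: ρ+…+ρ^3 = 0.6240 < 2.5714.
So cooperation is not sustainable.

No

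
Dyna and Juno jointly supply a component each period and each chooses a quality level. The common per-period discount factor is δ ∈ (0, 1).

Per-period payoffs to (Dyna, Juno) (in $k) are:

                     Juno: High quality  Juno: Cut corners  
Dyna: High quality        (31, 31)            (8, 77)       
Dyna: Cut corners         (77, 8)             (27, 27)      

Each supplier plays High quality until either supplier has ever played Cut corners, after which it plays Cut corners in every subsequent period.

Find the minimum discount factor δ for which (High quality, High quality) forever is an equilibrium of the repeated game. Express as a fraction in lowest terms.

Cooperation forever yields 31 each period: 31/(1−δ).
Deviating yields 77 once, then 27 forever: 77 + 27δ/(1−δ).
No profitable deviation requires 31/(1−δ) ≥ 77 + 27δ/(1−δ).
Multiplying by (1−δ): 31 ≥ 77(1−δ) + 27δ = 77 − 50δ.
So 50δ ≥ 46, i.e. δ ≥ 46/50 = 23/25.

23/25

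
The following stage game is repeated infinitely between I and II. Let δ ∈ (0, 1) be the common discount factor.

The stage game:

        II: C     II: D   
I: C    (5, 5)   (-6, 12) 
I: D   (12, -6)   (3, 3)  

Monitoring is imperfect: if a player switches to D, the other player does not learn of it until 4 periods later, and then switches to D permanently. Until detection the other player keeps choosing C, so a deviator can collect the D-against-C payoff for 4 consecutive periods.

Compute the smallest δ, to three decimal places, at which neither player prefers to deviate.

The best deviation is to choose D for all 4 undetected periods, earning 12 each, then 3 forever once detected.
Deviation value: 12(1−δ^4)/(1−δ) + 3δ^4/(1−δ); cooperation value: 5/(1−δ).
IC: 5 ≥ 12(1−δ^4) + 3δ^4 = 12 − 9δ^4.
So δ^4 ≥ 7/9, giving δ ≥ (7/9)^(1/4) ≈ 0.939.

0.939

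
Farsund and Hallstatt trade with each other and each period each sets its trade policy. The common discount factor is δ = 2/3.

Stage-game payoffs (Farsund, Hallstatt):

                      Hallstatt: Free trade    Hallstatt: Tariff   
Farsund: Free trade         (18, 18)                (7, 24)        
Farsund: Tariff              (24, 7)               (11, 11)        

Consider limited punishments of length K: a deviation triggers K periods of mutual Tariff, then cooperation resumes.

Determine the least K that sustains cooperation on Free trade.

IC: δ(1−δ^K)/(1−δ) ≥ (24−18)/(18−11) = 6/7.
With δ = 2/3: need 1 − δ^K ≥ 6/7·(1−2/3)/(2/3), i.e. δ^K ≤ 0.5714.
Since (2/3)^1 = 0.6667 and (2/3)^2 = 0.4444, the smallest such K is 2.

2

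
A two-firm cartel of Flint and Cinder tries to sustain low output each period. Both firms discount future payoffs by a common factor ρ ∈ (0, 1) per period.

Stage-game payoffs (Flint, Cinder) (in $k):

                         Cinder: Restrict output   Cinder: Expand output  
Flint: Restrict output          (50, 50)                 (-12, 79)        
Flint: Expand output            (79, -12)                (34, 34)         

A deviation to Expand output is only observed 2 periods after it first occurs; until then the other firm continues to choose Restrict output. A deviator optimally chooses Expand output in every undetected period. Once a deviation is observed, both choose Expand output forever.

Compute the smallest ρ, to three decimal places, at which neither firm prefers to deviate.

0.803

A deviator earns 79 for 2 periods, then 34 forever; cooperating earns 50 forever. Multiplying the IC by (1−ρ):
50 ≥ 79(1−ρ^2) + 34ρ^2, so 45·ρ^2 ≥ 29 and ρ^2 ≥ 29/45.
ρ ≥ (29/45)^(1/2) ≈ 0.803.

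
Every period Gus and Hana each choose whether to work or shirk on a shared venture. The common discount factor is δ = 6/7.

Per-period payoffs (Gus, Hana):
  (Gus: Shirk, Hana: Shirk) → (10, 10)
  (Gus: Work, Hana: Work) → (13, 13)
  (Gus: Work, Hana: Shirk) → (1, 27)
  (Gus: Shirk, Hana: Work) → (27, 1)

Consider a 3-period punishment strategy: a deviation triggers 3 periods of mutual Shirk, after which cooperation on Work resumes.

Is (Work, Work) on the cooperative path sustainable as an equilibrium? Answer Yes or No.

No

A one-shot deviation gives 27 now, then 10 for 3 periods, then back to 13.
Gain from deviating: (27−13) today; loss: (13−10) in each of the next 3 periods.
No-deviation condition: (13−10)(δ+…+δ^3) ≥ 27−13, i.e. δ+…+δ^3 ≥ 14/3.
At δ = 6/7: δ+…+δ^3 = 2.2216 < 4.6667.
So cooperation is not sustainable.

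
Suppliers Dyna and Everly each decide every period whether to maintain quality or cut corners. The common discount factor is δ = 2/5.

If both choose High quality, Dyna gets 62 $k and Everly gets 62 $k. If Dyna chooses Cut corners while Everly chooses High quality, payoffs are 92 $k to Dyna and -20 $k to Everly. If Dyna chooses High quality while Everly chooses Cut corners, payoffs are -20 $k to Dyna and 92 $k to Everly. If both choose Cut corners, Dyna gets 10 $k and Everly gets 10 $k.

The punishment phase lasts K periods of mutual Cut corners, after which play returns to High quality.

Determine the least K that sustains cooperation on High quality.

IC: δ(1−δ^K)/(1−δ) ≥ (92−62)/(62−10) = 15/26.
With δ = 2/5: need 1 − δ^K ≥ 15/26·(1−2/5)/(2/5), i.e. δ^K ≤ 0.1346.
Since (2/5)^2 = 0.1600 and (2/5)^3 = 0.0640, the smallest such K is 3.

3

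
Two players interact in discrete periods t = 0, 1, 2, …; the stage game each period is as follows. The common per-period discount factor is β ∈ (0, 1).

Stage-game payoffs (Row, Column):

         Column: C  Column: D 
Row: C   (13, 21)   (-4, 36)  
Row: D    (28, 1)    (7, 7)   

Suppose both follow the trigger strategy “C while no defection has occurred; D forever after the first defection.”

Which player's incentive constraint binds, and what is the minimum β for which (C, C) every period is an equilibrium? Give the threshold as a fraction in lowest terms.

For Row: deviation gain 28−13 = 15, per-period punishment loss 13−7 = 6. IC gives β ≥ 15/21 = 5/7.
For Column: gain 15, loss 14 per period, so β ≥ 15/29.
The tighter constraint is Row's, so cooperation needs β ≥ 5/7.

Row; β ≥ 5/7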